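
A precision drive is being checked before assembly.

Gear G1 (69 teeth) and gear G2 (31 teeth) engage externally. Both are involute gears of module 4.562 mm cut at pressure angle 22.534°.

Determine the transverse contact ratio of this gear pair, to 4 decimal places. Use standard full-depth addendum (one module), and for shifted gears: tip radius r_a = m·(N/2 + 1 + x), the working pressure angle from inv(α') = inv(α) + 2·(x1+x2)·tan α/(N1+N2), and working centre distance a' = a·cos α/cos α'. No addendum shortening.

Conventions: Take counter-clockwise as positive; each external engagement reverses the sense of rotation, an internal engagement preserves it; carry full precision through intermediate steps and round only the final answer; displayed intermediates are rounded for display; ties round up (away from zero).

1.6154

recognized (one external pair, fixed centres): single-mesh tooth geometry, m = 4.562, N1 = 69, N2 = 31
base radii: r_b1 = 145.372709, r_b2 = 65.312376
tip radii: r_a1 = 161.951000, r_a2 = 75.273000
no profile shift: α' = α, a' = a
action lengths: √(r_a1²−r_b1²) = 71.378582, √(r_a2²−r_b2²) = 37.420823
base pitch p_b = π·m·cos α = 13.237734
CR = (71.378582 + 37.420823 − 228.100000·sin 22.53400°)/13.237734 = 1.615403
contact ratio ≈ 1.6154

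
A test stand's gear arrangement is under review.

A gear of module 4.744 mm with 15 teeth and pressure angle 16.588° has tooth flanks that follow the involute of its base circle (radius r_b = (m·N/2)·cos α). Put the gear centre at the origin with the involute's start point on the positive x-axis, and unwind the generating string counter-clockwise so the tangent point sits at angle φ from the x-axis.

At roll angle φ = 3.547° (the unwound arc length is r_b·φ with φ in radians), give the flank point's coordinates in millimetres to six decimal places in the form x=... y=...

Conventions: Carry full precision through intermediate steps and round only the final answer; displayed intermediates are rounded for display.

recognized (one wheel, involute flank): single-mesh tooth geometry, m = 4.744, N = 15
pitch radius r_p = m·N/2 = 4.744·15/2 = 35.580000
base radius r_b = r_p·cos α = 35.580000·cos 16.588° = 34.099245
roll angle φ = 3.547° = 0.06190683 rad
x = r_b·(cos φ + φ·sin φ) = 34.164525
y = r_b·(sin φ − φ·cos φ) = 0.002696

x=34.164525 y=0.002696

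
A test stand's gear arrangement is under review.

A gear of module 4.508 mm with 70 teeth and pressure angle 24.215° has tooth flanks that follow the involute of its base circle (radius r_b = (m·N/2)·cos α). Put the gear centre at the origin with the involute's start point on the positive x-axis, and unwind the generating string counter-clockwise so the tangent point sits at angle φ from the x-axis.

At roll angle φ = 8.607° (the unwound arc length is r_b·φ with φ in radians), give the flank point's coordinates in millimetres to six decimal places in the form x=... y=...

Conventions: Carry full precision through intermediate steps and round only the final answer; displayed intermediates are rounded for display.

recognized (one wheel, involute flank): single-mesh tooth geometry, m = 4.508, N = 70
pitch radius r_p = m·N/2 = 4.508·70/2 = 157.780000
base radius r_b = r_p·cos α = 157.780000·cos 24.215° = 143.897374
roll angle φ = 8.607° = 0.15022049 rad
x = r_b·(cos φ + φ·sin φ) = 145.511834
y = r_b·(sin φ − φ·cos φ) = 0.162233

x=145.511834 y=0.162233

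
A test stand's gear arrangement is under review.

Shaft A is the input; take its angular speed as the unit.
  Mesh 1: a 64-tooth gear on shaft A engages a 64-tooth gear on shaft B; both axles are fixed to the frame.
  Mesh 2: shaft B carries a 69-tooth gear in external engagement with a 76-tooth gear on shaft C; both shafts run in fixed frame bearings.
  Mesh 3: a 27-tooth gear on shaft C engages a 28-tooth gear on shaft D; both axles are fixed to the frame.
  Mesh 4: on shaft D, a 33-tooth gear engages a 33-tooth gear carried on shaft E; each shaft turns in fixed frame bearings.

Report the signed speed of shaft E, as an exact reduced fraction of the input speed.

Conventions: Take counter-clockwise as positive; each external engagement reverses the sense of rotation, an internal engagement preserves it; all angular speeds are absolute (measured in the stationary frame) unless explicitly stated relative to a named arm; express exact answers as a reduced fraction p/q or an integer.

1863/2128

4-mesh fixed-axis compound train (all bearings frame-fixed)
mesh 1 [64T→64T]: |ω|/ω_in = 1×64/64 = 1, sense flips to −
mesh 2 [69T→76T]: |ω|/ω_in = 1×69/76 = 69/76, sense flips to +
mesh 3 [27T→28T]: |ω|/ω_in = (69/76)×27/28 = 1863/2128, sense flips to −
mesh 4 [33T→33T]: |ω|/ω_in = (1863/2128)×33/33 = 1863/2128, sense flips to +
signed output speed (× input speed) = 1863/2128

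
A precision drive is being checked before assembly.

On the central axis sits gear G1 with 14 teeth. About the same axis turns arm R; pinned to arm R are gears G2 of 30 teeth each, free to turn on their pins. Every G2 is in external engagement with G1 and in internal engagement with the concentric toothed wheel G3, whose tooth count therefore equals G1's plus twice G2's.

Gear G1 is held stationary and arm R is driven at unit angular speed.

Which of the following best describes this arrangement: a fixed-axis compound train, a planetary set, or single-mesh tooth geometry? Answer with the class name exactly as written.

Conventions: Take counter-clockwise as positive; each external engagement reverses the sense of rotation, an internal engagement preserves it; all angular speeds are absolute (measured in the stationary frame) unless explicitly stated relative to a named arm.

planetary set

recognized (axles ride arm R): planetary set, 14/30/74 teeth
classification: planetary set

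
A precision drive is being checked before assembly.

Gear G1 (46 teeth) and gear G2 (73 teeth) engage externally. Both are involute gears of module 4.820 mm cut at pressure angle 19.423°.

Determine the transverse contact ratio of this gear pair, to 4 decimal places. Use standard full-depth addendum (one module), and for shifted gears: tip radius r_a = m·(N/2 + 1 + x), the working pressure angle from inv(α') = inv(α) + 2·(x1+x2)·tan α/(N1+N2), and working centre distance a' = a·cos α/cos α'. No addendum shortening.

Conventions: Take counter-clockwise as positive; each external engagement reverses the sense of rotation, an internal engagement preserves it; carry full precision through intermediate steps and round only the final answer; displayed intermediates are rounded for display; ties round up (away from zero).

1.8098

topology: single-mesh involute geometry — m = 4.820, 46T/73T pair
base radii: r_b1 = 104.550874, r_b2 = 165.917691
tip radii: r_a1 = 115.680000, r_a2 = 180.750000
no profile shift: α' = α, a' = a
action lengths: √(r_a1²−r_b1²) = 49.507345, √(r_a2²−r_b2²) = 71.706920
base pitch p_b = π·m·cos α = 14.280707
CR = (49.507345 + 71.706920 − 286.790000·sin 19.42300°)/14.280707 = 1.809798
contact ratio ≈ 1.8098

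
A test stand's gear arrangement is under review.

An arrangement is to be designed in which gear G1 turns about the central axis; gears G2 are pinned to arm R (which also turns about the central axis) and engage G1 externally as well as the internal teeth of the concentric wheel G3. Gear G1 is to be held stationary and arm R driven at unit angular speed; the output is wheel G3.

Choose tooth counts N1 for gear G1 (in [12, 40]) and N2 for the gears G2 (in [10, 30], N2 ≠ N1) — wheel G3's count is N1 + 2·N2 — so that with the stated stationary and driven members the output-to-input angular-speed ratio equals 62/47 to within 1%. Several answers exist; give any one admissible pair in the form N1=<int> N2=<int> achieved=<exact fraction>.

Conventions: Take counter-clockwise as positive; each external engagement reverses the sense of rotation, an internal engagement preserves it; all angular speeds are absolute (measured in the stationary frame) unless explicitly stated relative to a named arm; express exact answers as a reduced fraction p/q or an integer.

N1=15 N2=16 achieved=62/47

design class (target 62/47): planetary set
Willis with ω_sun = 0: ω_ring/ω_arm = (N1+N3)/N3; set equal to 62/47  ⇒  N3/N1 = 1/(62/47 − 1) = 47/15
N3 = N1 + 2·N2  ⇒  N2/N1 = (N3/N1 − 1)/2 = (47/15 − 1)/2 = 16/15
smallest multiple with N1 ≥ 12 and N2 ≥ 10: k = 1  ⇒  N1 = 1·15 = 15, N2 = 1·16 = 16 (N1 ≤ 40, N2 ≤ 30, N2 ≠ N1 ✓), N3 = 15 + 2·16 = 47
check: (N1+N3)/N3 with N1 = 15, N3 = 47 gives 62/47; |achieved − target| = 0 ≤ 31/2350 ✓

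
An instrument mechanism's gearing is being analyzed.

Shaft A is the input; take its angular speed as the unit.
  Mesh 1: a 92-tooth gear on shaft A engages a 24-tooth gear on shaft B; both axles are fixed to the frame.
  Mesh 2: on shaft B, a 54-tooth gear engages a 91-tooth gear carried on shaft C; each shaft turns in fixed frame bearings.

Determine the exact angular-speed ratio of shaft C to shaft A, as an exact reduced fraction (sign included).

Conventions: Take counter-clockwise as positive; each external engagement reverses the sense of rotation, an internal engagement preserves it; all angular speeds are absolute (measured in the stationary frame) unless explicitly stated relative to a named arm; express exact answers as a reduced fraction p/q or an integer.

class = fixed-axis compound train [2 meshes; 2 ratios multiply, 2 sense flips]
mesh 1 [92T→24T]: running ratio 23/6, sense −
mesh 2 [54T→91T]: running ratio 207/91, sense +
ω_out/ω_in = 207/91

207/91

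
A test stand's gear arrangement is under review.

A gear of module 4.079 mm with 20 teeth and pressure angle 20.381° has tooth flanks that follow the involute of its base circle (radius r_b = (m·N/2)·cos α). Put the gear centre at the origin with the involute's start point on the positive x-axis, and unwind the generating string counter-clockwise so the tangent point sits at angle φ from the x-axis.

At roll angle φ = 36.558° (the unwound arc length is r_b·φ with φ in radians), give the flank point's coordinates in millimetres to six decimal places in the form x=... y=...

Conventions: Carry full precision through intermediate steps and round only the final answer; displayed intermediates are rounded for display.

x=45.245356 y=3.177976

recognized (one wheel, involute flank): single-mesh tooth geometry, m = 4.079, N = 20
pitch radius r_p = m·N/2 = 4.079·20/2 = 40.790000
base radius r_b = r_p·cos α = 40.790000·cos 20.381° = 38.236445
roll angle φ = 36.558° = 0.63805747 rad
x = r_b·(cos φ + φ·sin φ) = 45.245356
y = r_b·(sin φ − φ·cos φ) = 3.177976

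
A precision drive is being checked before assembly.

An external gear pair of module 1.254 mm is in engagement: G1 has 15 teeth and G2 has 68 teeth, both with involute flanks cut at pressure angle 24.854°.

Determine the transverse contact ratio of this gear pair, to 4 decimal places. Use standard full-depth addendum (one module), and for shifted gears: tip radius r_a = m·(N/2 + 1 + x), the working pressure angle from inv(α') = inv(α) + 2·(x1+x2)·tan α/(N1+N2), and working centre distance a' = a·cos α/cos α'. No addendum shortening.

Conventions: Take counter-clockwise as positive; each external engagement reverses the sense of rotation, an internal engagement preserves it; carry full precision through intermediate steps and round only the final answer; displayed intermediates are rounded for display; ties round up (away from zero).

topology: single-mesh involute geometry — m = 1.254, 15T/68T pair
base radii: r_b1 = 8.533925, r_b2 = 38.687128
tip radii: r_a1 = 10.659000, r_a2 = 43.890000
no profile shift: α' = α, a' = a
action lengths: √(r_a1²−r_b1²) = 6.386423, √(r_a2²−r_b2²) = 20.727716
base pitch p_b = π·m·cos α = 3.574682
CR = (6.386423 + 20.727716 − 52.041000·sin 24.85400°)/3.574682 = 1.466121
contact ratio ≈ 1.4661

1.4661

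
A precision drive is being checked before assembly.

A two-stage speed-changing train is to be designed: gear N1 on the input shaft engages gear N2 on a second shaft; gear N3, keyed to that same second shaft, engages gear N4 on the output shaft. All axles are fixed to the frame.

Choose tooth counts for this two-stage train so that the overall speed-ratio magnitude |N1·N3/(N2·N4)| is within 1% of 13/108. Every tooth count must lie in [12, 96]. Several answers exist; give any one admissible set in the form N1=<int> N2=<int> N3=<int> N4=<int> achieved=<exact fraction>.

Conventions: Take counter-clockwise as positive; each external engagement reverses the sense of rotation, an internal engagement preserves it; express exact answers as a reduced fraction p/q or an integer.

N1=12 N2=16 N3=13 N4=81 achieved=13/108

2-stage fixed-axis compound train for ratio 13/108
target = 13/108 in lowest terms: an exact hit needs N1·N3 = k·13 and N2·N4 = k·108 for one integer k, every count in [12, 96]; additionally prefer no 1:1 stage (N1 ≠ N2, N3 ≠ N4)
k = 1…11: no 1:1-free in-range split of k·13 and k·108 into factor pairs; take k = 12
k = 12: N1·N3 = 156 = 12·13, N2·N4 = 1296 = 16·81
achieved = 12·13/(16·81) = 13/108; |achieved − target| = 0 ≤ 13/10800 ✓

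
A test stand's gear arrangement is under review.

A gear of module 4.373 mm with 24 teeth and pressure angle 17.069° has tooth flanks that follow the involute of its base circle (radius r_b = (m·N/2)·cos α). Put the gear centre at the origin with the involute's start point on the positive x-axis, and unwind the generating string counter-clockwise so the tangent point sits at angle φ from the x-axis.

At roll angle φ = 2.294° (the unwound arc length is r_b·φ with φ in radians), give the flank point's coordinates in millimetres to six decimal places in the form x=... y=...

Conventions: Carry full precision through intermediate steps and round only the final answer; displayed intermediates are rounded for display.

x=50.204727 y=0.001073

single-mesh involute tooth geometry (24T wheel at module 4.373)
pitch radius r_p = m·N/2 = 4.373·24/2 = 52.476000
base radius r_b = r_p·cos α = 52.476000·cos 17.069° = 50.164535
roll angle φ = 2.294° = 0.04003785 rad
x = r_b·(cos φ + φ·sin φ) = 50.204727
y = r_b·(sin φ − φ·cos φ) = 0.001073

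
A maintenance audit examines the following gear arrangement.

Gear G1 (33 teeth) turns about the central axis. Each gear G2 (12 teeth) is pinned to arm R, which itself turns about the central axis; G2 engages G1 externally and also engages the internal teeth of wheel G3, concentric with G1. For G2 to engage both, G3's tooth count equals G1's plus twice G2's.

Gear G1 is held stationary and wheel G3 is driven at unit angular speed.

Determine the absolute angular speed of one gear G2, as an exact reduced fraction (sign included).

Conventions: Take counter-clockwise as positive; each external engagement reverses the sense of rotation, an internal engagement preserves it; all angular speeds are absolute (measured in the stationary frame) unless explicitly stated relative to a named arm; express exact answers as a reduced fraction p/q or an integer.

class = planetary set [G3 = 33+2·12 = 57; Willis about the carrier]
ring teeth: 33 + 2·12 = 57
33(ω_sun−ω_arm) = −57(ω_ring−ω_arm),  ω_sun = 0, ω_ring = 1
33(0−ω_arm) = −57(1−ω_arm)  ⇒  90·ω_arm = 57  ⇒  ω_arm = 19/30
sun–planet mesh: 33·(0−19/30) = −12·(ω_p−ω_arm)  ⇒  ω_p−ω_arm = 209/120
ω_p = 19/30 + 209/120 = 19/8
exact speed ratio = 19/8

19/8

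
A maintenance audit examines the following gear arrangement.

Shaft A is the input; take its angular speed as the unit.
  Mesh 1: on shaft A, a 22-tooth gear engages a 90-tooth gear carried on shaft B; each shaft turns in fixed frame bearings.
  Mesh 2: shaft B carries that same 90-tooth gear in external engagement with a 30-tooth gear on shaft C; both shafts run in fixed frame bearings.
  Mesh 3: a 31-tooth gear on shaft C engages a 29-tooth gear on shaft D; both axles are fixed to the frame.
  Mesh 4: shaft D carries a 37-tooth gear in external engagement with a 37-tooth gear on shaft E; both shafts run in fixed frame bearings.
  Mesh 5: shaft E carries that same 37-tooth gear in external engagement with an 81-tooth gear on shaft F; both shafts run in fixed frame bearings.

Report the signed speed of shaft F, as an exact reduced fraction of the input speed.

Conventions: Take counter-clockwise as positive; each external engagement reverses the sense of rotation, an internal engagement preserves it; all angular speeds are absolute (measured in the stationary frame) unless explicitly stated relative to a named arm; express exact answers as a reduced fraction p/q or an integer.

-12617/35235

5-mesh fixed-axis compound train (all bearings frame-fixed)
mesh 1 [22T→90T]: |ω|/ω_in = 1×22/90 = 11/45, sense flips to −
mesh 2 [90T→30T]: |ω|/ω_in = (11/45)×90/30 = 11/15, sense flips to +
mesh 3 [31T→29T]: |ω|/ω_in = (11/15)×31/29 = 341/435, sense flips to −
mesh 4 [37T→37T]: |ω|/ω_in = (341/435)×37/37 = 341/435, sense flips to +
mesh 5 [37T→81T]: |ω|/ω_in = (341/435)×37/81 = 12617/35235, sense flips to −
signed output speed (× input speed) = -12617/35235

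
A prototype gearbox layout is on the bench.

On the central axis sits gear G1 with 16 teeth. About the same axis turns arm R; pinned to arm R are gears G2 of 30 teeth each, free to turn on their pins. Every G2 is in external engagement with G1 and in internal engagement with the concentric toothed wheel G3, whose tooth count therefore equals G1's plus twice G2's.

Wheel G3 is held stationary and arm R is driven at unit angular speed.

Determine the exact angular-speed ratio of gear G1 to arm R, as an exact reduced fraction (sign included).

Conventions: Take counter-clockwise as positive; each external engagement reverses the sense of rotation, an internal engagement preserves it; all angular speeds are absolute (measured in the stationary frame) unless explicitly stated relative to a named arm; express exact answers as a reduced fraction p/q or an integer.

planetary set (16T centre, 30T on arm, 76T internal) — Willis relation
ring teeth: 16 + 2·30 = 76
16(ω_sun−ω_arm) = −76(ω_ring−ω_arm),  ω_ring = 0, ω_arm = 1
ω_sun = 1 − (76/16)(0−1) = 23/4
ω_out/ω_in = 23/4

23/4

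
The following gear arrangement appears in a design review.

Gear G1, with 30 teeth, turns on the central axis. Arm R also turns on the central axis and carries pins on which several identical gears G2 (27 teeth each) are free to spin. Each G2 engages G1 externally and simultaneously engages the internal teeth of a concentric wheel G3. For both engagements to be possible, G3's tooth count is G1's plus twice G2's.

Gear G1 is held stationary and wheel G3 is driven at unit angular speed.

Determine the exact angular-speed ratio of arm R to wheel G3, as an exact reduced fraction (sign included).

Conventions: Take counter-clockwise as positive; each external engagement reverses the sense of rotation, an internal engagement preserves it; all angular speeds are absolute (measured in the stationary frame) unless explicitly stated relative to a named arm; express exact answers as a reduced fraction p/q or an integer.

class = planetary set [G3 = 30+2·27 = 84; Willis about the carrier]
ring teeth: 30 + 2·27 = 84
30(ω_sun−ω_arm) = −84(ω_ring−ω_arm),  ω_sun = 0, ω_ring = 1
30(0−ω_arm) = −84(1−ω_arm)  ⇒  114·ω_arm = 84  ⇒  ω_arm = 14/19
ω_out/ω_in = 14/19

14/19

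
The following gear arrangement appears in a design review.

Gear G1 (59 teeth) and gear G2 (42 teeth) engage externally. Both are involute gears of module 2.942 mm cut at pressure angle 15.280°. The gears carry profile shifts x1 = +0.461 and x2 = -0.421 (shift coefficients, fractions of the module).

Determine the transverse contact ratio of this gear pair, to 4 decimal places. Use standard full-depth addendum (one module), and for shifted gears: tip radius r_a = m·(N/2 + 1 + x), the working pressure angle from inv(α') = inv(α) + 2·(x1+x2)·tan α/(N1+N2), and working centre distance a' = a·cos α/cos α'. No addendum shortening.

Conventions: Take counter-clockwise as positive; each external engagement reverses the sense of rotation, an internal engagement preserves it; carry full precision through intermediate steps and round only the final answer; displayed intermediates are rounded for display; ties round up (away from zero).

2.0371

class = single-mesh tooth geometry [involute pair 59T × 42T, m = 2.942]
base radii: r_b1 = 83.720963, r_b2 = 59.597973
tip radii: r_a1 = 91.087262, r_a2 = 63.485418
inv(α') = inv(15.280°) + 2·(+0.461-0.421)·tan α/(59+42) = 0.00672397  ⇒  α' = 15.44426°
a' = a·cos α / cos α' = 148.5710·cos 15.280°/cos 15.44426° = 148.688065
action lengths: √(r_a1²−r_b1²) = 35.884393, √(r_a2²−r_b2²) = 21.874182
base pitch p_b = π·m·cos α = 8.915836
CR = (35.884393 + 21.874182 − 148.688065·sin 15.44426°)/8.915836 = 2.037143
contact ratio ≈ 2.0371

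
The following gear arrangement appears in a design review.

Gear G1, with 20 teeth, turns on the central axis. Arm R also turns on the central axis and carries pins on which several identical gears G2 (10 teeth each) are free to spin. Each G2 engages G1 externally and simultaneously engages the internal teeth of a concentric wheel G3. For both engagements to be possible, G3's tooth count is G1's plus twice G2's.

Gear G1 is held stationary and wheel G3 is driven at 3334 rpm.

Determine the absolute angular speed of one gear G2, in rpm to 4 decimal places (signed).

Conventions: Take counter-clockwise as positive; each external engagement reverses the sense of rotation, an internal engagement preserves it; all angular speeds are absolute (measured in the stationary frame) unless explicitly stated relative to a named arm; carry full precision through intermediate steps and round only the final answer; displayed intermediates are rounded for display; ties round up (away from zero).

topology: planetary set — G1 20T / G2 10T / G3 40T, arm = carrier (Willis)
normalise by the input: solve with ω_ring = 1, then scale by 3334 rpm
ring teeth: 20 + 2·10 = 40
20(ω_sun−ω_arm) = −40(ω_ring−ω_arm),  ω_sun = 0, ω_ring = 1
20(0−ω_arm) = −40(1−ω_arm)  ⇒  60·ω_arm = 40  ⇒  ω_arm = 2/3
sun–planet mesh: 20·(0−2/3) = −10·(ω_p−ω_arm)  ⇒  ω_p−ω_arm = 4/3
ω_p = 2/3 + 4/3 = 2
scale: ω_p = 2 × 3334 rpm = +6668.0000 rpm

+6668.0000 rpm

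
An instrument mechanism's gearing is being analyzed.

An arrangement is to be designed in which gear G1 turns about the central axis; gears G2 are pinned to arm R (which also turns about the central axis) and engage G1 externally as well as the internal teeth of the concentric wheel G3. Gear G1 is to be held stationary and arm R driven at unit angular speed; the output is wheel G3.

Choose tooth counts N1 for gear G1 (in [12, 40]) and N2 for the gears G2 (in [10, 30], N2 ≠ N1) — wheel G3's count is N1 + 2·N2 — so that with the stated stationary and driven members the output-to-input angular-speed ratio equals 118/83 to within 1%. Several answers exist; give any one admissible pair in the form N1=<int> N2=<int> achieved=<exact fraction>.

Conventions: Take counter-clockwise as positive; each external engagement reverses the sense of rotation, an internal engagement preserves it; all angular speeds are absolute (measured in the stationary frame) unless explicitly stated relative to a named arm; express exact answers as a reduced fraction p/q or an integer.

N1=35 N2=24 achieved=118/83

design class (target 118/83): planetary set
Willis with ω_sun = 0: ω_ring/ω_arm = (N1+N3)/N3; set equal to 118/83  ⇒  N3/N1 = 1/(118/83 − 1) = 83/35
N3 = N1 + 2·N2  ⇒  N2/N1 = (N3/N1 − 1)/2 = (83/35 − 1)/2 = 24/35
smallest multiple with N1 ≥ 12 and N2 ≥ 10: k = 1  ⇒  N1 = 1·35 = 35, N2 = 1·24 = 24 (N1 ≤ 40, N2 ≤ 30, N2 ≠ N1 ✓), N3 = 35 + 2·24 = 83
check: (N1+N3)/N3 with N1 = 35, N3 = 83 gives 118/83; |achieved − target| = 0 ≤ 59/4150 ✓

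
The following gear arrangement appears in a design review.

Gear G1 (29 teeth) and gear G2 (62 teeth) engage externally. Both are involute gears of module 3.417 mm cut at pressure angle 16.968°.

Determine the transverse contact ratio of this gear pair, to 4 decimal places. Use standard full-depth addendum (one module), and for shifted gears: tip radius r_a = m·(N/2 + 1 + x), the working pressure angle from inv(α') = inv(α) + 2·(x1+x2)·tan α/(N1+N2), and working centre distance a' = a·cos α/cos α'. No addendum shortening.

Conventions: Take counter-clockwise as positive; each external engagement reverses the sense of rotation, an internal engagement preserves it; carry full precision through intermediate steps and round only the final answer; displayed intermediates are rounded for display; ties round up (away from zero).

recognized (one external pair, fixed centres): single-mesh tooth geometry, m = 3.417, N1 = 29, N2 = 62
base radii: r_b1 = 47.389637, r_b2 = 101.315775
tip radii: r_a1 = 52.963500, r_a2 = 109.344000
no profile shift: α' = α, a' = a
action lengths: √(r_a1²−r_b1²) = 23.650680, √(r_a2²−r_b2²) = 41.124495
base pitch p_b = π·m·cos α = 10.267513
CR = (23.650680 + 41.124495 − 155.473500·sin 16.96800°)/10.267513 = 1.889666
contact ratio ≈ 1.8897

1.8897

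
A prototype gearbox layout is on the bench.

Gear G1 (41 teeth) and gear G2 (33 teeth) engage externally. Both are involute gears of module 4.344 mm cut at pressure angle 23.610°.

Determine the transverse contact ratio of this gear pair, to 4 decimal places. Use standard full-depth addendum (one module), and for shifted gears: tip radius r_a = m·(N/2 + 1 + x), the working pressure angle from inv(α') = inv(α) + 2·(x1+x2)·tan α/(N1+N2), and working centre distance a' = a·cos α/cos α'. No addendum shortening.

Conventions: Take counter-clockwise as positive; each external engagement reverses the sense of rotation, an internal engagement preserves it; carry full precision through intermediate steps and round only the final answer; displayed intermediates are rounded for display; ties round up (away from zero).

1.5474

class = single-mesh tooth geometry [involute pair 41T × 33T, m = 4.344]
base radii: r_b1 = 81.597710, r_b2 = 65.676206
tip radii: r_a1 = 93.396000, r_a2 = 76.020000
no profile shift: α' = α, a' = a
action lengths: √(r_a1²−r_b1²) = 45.438161, √(r_a2²−r_b2²) = 38.284153
base pitch p_b = π·m·cos α = 12.504720
CR = (45.438161 + 38.284153 − 160.728000·sin 23.61000°)/12.504720 = 1.547361
contact ratio ≈ 1.5474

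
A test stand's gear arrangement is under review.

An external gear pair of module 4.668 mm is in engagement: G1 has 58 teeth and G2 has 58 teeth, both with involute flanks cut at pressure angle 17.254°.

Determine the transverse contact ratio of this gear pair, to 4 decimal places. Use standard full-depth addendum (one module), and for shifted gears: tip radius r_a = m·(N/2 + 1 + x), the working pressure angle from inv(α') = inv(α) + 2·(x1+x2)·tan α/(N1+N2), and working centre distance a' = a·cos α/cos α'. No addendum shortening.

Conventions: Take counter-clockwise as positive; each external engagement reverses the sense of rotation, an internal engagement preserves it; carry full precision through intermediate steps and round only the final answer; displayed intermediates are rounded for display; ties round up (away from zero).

class = single-mesh tooth geometry [involute pair 58T × 58T, m = 4.668]
base radii: r_b1 = 129.280157, r_b2 = 129.280157
tip radii: r_a1 = 140.040000, r_a2 = 140.040000
no profile shift: α' = α, a' = a
action lengths: √(r_a1²−r_b1²) = 53.831613, √(r_a2²−r_b2²) = 53.831613
base pitch p_b = π·m·cos α = 14.005020
CR = (53.831613 + 53.831613 − 270.744000·sin 17.25400°)/14.005020 = 1.953465
contact ratio ≈ 1.9535

1.9535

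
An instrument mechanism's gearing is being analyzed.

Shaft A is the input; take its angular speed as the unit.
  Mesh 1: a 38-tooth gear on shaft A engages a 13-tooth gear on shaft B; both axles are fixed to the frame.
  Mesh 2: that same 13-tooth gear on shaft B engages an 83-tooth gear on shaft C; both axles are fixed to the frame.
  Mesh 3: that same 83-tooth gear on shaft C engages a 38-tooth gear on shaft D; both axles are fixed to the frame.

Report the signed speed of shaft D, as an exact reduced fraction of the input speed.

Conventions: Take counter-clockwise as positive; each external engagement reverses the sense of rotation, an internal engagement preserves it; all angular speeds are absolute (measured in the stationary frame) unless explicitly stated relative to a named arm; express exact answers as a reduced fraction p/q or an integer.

-1

3-mesh fixed-axis compound train (all bearings frame-fixed)
mesh 1 [38T→13T]: |ω|/ω_in = 1×38/13 = 38/13, sense flips to −
mesh 2 [13T→83T]: |ω|/ω_in = (38/13)×13/83 = 38/83, sense flips to +
mesh 3 [83T→38T]: |ω|/ω_in = (38/83)×83/38 = 1, sense flips to −
signed output speed (× input speed) = -1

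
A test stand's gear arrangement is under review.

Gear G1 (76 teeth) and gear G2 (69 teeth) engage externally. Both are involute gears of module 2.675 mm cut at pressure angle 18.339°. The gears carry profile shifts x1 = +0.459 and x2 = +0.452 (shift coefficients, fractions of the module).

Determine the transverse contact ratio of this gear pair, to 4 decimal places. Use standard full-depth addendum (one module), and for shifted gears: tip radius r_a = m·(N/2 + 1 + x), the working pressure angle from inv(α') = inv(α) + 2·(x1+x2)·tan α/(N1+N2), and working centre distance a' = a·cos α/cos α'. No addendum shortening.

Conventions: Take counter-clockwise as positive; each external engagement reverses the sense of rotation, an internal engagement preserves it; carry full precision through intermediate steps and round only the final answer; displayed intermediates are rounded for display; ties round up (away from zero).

topology: single-mesh involute geometry — m = 2.675, 76T/69T pair
base radii: r_b1 = 96.487352, r_b2 = 87.600359
tip radii: r_a1 = 105.552825, r_a2 = 96.171600
inv(α') = inv(18.339°) + 2·(+0.459+0.452)·tan α/(76+69) = 0.01556288  ⇒  α' = 20.28050°
a' = a·cos α / cos α' = 193.9375·cos 18.339°/cos 20.28050° = 196.254106
action lengths: √(r_a1²−r_b1²) = 42.797077, √(r_a2²−r_b2²) = 39.688207
base pitch p_b = π·m·cos α = 7.976946
CR = (42.797077 + 39.688207 − 196.254106·sin 20.28050°)/7.976946 = 1.812770
contact ratio ≈ 1.8128

1.8128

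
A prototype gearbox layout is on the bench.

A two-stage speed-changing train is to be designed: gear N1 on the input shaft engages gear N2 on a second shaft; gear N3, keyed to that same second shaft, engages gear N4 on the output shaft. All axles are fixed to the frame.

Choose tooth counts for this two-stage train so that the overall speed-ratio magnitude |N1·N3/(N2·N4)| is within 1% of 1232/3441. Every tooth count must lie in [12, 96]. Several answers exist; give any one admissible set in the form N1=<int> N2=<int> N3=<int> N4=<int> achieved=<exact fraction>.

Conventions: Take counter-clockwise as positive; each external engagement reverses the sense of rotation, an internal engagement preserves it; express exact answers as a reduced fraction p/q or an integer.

class = fixed-axis compound train [2-stage, 1232/3441 wanted]
target = 1232/3441 in lowest terms: an exact hit needs N1·N3 = k·1232 and N2·N4 = k·3441 for one integer k, every count in [12, 96]; additionally prefer no 1:1 stage (N1 ≠ N2, N3 ≠ N4)
k = 1: N1·N3 = 1232 = 14·88, N2·N4 = 3441 = 37·93
achieved = 14·88/(37·93) = 1232/3441; |achieved − target| = 0 ≤ 308/86025 ✓

N1=14 N2=37 N3=88 N4=93 achieved=1232/3441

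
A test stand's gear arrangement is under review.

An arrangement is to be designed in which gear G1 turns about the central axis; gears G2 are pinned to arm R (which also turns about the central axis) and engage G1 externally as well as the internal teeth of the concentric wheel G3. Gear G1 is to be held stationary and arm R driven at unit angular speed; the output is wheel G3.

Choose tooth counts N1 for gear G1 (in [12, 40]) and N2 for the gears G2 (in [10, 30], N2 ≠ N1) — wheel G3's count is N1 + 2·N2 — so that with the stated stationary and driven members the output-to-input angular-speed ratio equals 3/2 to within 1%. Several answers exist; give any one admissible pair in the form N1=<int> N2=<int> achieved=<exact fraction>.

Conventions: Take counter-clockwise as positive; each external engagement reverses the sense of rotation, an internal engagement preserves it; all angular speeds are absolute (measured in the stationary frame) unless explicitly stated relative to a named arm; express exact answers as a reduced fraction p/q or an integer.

N1=20 N2=10 achieved=3/2

design class (target 3/2): planetary set
Willis with ω_sun = 0: ω_ring/ω_arm = (N1+N3)/N3; set equal to 3/2  ⇒  N3/N1 = 1/(3/2 − 1) = 2
N3 = N1 + 2·N2  ⇒  N2/N1 = (N3/N1 − 1)/2 = (2 − 1)/2 = 1/2
smallest multiple with N1 ≥ 12 and N2 ≥ 10: k = 10  ⇒  N1 = 10·2 = 20, N2 = 10·1 = 10 (N1 ≤ 40, N2 ≤ 30, N2 ≠ N1 ✓), N3 = 20 + 2·10 = 40
check: (N1+N3)/N3 with N1 = 20, N3 = 40 gives 3/2; |achieved − target| = 0 ≤ 3/200 ✓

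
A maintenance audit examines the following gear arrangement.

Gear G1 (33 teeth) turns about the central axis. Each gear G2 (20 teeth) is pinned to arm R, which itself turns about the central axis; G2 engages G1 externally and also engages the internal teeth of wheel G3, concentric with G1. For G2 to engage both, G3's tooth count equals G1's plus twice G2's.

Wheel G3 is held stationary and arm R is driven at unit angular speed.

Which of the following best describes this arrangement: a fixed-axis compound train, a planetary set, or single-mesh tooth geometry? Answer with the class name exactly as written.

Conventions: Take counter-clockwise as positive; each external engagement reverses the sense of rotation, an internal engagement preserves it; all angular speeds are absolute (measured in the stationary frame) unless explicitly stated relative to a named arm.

class = planetary set [G3 = 33+2·20 = 73; Willis about the carrier]
classification: planetary set

planetary set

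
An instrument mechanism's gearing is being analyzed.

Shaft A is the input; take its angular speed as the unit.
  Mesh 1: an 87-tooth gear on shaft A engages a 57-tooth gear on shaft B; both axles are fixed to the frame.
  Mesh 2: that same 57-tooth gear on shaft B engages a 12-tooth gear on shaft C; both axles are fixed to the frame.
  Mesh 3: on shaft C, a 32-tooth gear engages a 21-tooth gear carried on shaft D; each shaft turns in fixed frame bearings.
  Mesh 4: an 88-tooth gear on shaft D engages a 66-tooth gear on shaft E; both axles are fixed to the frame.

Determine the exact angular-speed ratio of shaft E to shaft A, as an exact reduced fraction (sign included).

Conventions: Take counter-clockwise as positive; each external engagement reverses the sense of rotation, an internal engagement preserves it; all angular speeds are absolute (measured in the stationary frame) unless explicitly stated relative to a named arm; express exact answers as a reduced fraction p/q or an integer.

928/63

class = fixed-axis compound train [4 meshes; 4 ratios multiply, 4 sense flips]
mesh 1 [87T→57T]: running ratio 29/19, sense −
mesh 2 [57T→12T]: running ratio 29/4, sense +
mesh 3 [32T→21T]: running ratio 232/21, sense −
mesh 4 [88T→66T]: running ratio 928/63, sense +
ω_out/ω_in = 928/63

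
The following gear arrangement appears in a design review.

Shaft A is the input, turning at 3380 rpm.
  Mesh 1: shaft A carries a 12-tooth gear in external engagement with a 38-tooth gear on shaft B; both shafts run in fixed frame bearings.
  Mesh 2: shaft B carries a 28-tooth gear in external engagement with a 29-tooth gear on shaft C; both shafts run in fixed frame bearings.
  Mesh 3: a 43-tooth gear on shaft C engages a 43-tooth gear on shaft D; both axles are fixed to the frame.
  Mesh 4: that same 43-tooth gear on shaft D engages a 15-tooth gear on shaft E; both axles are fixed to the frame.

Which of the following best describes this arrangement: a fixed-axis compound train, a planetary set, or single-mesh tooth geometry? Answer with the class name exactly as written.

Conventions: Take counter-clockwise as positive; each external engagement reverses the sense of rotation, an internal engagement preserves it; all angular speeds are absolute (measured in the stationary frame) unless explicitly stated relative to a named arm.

4-mesh fixed-axis compound train (all bearings frame-fixed)
classification: fixed-axis compound train

fixed-axis compound train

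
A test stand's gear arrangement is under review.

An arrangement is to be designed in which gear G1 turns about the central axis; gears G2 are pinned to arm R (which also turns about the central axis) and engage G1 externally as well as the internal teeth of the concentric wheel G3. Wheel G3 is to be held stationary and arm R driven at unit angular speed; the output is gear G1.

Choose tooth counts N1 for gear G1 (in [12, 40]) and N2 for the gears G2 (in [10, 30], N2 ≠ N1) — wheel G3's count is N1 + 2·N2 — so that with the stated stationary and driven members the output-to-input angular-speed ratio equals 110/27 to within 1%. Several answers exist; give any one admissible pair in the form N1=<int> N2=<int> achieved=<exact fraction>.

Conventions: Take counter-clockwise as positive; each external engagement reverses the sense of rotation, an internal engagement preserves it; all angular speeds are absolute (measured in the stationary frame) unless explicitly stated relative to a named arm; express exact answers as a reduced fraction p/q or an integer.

N1=27 N2=28 achieved=110/27

topology: planetary set — design target 110/27, arm = carrier (Willis)
Willis with ω_ring = 0: ω_sun/ω_arm = (N1+N3)/N1; set equal to 110/27  ⇒  N3/N1 = 110/27 − 1 = 83/27
N3 = N1 + 2·N2  ⇒  N2/N1 = (N3/N1 − 1)/2 = (83/27 − 1)/2 = 28/27
smallest multiple with N1 ≥ 12 and N2 ≥ 10: k = 1  ⇒  N1 = 1·27 = 27, N2 = 1·28 = 28 (N1 ≤ 40, N2 ≤ 30, N2 ≠ N1 ✓), N3 = 27 + 2·28 = 83
check: (N1+N3)/N1 with N1 = 27, N3 = 83 gives 110/27; |achieved − target| = 0 ≤ 11/270 ✓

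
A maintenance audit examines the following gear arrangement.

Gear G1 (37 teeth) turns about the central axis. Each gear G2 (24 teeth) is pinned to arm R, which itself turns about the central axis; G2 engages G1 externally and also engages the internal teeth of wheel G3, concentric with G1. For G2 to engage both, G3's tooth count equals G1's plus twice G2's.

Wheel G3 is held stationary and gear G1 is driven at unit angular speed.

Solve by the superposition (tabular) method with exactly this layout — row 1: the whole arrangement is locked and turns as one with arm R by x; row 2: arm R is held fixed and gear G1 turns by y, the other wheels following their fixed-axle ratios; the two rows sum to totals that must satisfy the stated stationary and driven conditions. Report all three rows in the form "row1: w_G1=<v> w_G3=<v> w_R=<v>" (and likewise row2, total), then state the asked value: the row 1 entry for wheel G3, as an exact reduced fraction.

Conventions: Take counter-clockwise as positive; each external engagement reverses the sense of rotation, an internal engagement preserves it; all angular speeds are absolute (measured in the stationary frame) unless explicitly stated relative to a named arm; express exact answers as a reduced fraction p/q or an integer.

recognized (axles ride arm R): planetary set, 37/24/85 teeth
row 1 — lock + rotate with arm: ω_sun = ω_ring = ω_arm = x
row 2: sun turns y, ring = −(37/85)·y, arm 0
boundary: total ω_ring = x − (37/85)·y = 0 and total ω_sun = x + y = 1  ⇒  y = 85/122, x = 37/122
row 2 ring = −(37/85)·85/122 = -37/122
totals (row 1 + row 2): sun 37/122 + 85/122 = 1, ring 37/122 + (-37/122) = 0, arm 37/122 + 0 = 37/122
asked cell (row1, ring) = 37/122

row1: w_G1=37/122 w_G3=37/122 w_R=37/122
row2: w_G1=85/122 w_G3=-37/122 w_R=0
total: w_G1=1 w_G3=0 w_R=37/122
asked value: 37/122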